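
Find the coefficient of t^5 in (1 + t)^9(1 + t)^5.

2002

(1 + t)^9(1 + t)^5 = (1 + t)^14, so the coefficient of t^5 is C(14,5)·1^5 = 2002·1 = 2002.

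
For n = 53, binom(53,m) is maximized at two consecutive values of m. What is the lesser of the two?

26

For odd n = 53, C(53,m) peaks at m = (n−1)/2 and (n+1)/2; the lesser is 26.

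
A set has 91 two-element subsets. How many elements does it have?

n(n−1)/2 = 91 ⇒ n(n−1) = 182. Since 14·13 = 182, n = 14.

14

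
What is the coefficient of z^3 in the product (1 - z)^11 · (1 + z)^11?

Coefficient of z^3 = Σ_{j} C(11,j)·(-1)^j·C(11,3-j)·1^(3-j) for j from 0 to 3.
= 165 + (-605) + 605 + (-165) = 0.

0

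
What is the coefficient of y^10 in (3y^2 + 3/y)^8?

General term: C(8,j)·(3y^2)^j·(3/y)^(8-j), with y-exponent 2j − 1(8−j) = 3j − 8.
Set 3j − 8 = 10: j = 6.
C(8,6) = 28; 3^6 = 729; 3^2 = 9.
Coefficient = 28 · 729 · 9 = 183708.

183708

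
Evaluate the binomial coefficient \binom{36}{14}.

3796297200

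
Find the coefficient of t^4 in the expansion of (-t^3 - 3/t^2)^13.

-3752892

General term: C(13,j)·(-t^3)^j·(-3/t^2)^(13-j), with t-exponent 3j − 2(13−j) = 5j − 26.
Set 5j − 26 = 4: j = 6.
C(13,6) = 1716; (-1)^6 = 1; (-3)^7 = -2187.
Coefficient = 1716 · 1 · (-2187) = -3752892.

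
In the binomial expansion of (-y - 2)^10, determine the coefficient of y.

The general term is C(10,j)·(-y)^j·(-2)^(10-j); the y^1 term has j = 1.
C(10,1) = 10.
Coefficient = C(10,1) · (-1)^1 · (-2)^9 = 10 · (-1) · (-512) = 5120.

5120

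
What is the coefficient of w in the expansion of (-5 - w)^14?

17089843750

The general term is C(14,j)·(-5)^j·(-w)^(14-j); the w^1 term has j = 13.
C(14,13) = 14.
Coefficient = C(14,13) · (-5)^13 · (-1)^1 = 14 · (-1220703125) · (-1) = 17089843750.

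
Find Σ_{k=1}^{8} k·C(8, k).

1024

Since k·C(8,k) = 8·C(7,k−1), the sum is 8·2^7 = 8·128 = 1024.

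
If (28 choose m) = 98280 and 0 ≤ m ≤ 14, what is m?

5

C(28,m) increases on 0 ≤ m ≤ 14. C(28,4) = 20475 and C(28,5) = 98280, so m = 5.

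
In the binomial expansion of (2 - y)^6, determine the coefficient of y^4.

60

The general term is C(6,j)·(2)^j·(-y)^(6-j); the y^4 term has j = 2.
C(6,2) = 15.
Coefficient = C(6,2) · 2^2 = 15 · 4 = 60.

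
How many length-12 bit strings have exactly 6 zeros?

924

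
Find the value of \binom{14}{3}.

364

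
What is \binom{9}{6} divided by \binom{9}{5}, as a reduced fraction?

C(n,k+1)/C(n,k) = (n−k)/(k+1) = (9−5)/(5+1) = 4/6 = 2/3.

2/3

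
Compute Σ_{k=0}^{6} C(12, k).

2510

1 + 12 + 66 + 220 + 495 + 792 + 924 = 2510.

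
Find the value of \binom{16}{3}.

560

C(16,3) = (16·15·14) / 3! = 3360 / 6 = 560.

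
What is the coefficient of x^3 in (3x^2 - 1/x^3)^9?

General term: C(9,j)·(3x^2)^j·(-1/x^3)^(9-j), with x-exponent 2j − 3(9−j) = 5j − 27.
Set 5j − 27 = 3: j = 6.
C(9,6) = 84; 3^6 = 729; (-1)^3 = -1.
Coefficient = 84 · 729 · (-1) = -61236.

-61236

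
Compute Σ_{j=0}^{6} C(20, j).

60460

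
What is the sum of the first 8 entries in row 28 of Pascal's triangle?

1683218

1 + 28 + 378 + 3276 + 20475 + 98280 + 376740 + 1184040 = 1683218.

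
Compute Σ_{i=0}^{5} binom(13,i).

2380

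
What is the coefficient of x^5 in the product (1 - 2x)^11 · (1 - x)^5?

Coefficient of x^5 = Σ_{j} C(11,j)·(-2)^j·C(5,5-j)·(-1)^(5-j) for j from 0 to 5.
= (-1) + (-110) + (-2200) + (-13200) + (-26400) + (-14784) = -56695.

-56695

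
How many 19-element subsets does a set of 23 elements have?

C(23,19) = C(23,4) by symmetry.
C(23,4) = (23·22·21·20) / 4! = 212520 / 24 = 8855.

8855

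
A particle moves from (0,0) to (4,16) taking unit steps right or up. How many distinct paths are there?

Each path is a sequence of 20 steps with 4 rights: C(20,4) = 4845.

4845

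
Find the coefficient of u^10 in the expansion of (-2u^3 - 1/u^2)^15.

-1647360

General term: C(15,j)·(-2u^3)^j·(-1/u^2)^(15-j), with u-exponent 3j − 2(15−j) = 5j − 30.
Set 5j − 30 = 10: j = 8.
C(15,8) = 6435; (-2)^8 = 256; (-1)^7 = -1.
Coefficient = 6435 · 256 · (-1) = -1647360.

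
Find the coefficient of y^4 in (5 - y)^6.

375

The general term is C(6,j)·(5)^j·(-y)^(6-j); the y^4 term has j = 2.
C(6,2) = 15.
Coefficient = C(6,2) · 5^2 = 15 · 25 = 375.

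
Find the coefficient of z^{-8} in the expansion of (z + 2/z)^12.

General term: C(12,j)·(z)^j·(2/z)^(12-j), with z-exponent 1j − 1(12−j) = 2j − 12.
Set 2j − 12 = -8: j = 2.
C(12,2) = 66; 1^2 = 1; 2^10 = 1024.
Coefficient = 66 · 1 · 1024 = 67584.

67584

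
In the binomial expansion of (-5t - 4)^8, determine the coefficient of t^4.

11200000

The general term is C(8,j)·(-5t)^j·(-4)^(8-j); the t^4 term has j = 4.
C(8,4) = 70.
Coefficient = C(8,4) · (-5)^4 · (-4)^4 = 70 · 625 · 256 = 11200000.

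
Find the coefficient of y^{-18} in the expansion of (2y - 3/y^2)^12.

General term: C(12,j)·(2y)^j·(-3/y^2)^(12-j), with y-exponent 1j − 2(12−j) = 3j − 24.
Set 3j − 24 = -18: j = 2.
C(12,2) = 66; 2^2 = 4; (-3)^10 = 59049.
Coefficient = 66 · 4 · 59049 = 15588936.

15588936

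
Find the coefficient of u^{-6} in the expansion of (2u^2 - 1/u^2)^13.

41184

General term: C(13,j)·(2u^2)^j·(-1/u^2)^(13-j), with u-exponent 2j − 2(13−j) = 4j − 26.
Set 4j − 26 = -6: j = 5.
C(13,5) = 1287; 2^5 = 32; (-1)^8 = 1.
Coefficient = 1287 · 32 · 1 = 41184.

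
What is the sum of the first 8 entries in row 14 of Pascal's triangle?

9908

1 + 14 + 91 + 364 + 1001 + 2002 + 3003 + 3432 = 9908.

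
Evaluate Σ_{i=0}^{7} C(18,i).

63004

1 + 18 + 153 + 816 + 3060 + 8568 + 18564 + 31824 = 63004.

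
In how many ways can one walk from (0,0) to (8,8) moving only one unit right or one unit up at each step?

Each path is a sequence of 16 steps with 8 rights: C(16,8) = 12870.

12870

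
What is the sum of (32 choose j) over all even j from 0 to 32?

Half of (1+1)^32 + (1−1)^32 gives the even-index sum: 2^31 = 2147483648.

2147483648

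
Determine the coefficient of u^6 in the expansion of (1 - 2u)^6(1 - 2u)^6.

(1 - 2u)^6(1 - 2u)^6 = (1 - 2u)^12, so the coefficient of u^6 is C(12,6)·(-2)^6 = 924·64 = 59136.

59136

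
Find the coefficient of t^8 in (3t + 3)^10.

2657205

The general term is C(10,j)·(3t)^j·(3)^(10-j); the t^8 term has j = 8.
C(10,8) = 45.
Coefficient = C(10,8) · 3^8 · 3^2 = 45 · 6561 · 9 = 2657205.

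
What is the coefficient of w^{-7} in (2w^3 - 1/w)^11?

22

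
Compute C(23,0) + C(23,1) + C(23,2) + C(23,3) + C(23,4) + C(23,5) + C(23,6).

1 + 23 + 253 + 1771 + 8855 + 33649 + 100947 = 145499.

145499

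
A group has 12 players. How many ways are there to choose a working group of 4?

This is C(12,4) = 495.

495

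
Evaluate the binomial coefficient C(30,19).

54627300

C(30,19) = C(30,11) by symmetry.
C(30,11) = (30·29·28·27·26·25·24·23·22·21·20) / 11! = 2180547008640000 / 39916800 = 54627300.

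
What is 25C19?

177100

C(25,19) = C(25,6) by symmetry.
C(25,6) = (25·24·23·22·21·20) / 6! = 127512000 / 720 = 177100.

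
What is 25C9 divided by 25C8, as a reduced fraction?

C(n,k+1)/C(n,k) = (n−k)/(k+1) = (25−8)/(8+1) = 17/9.

17/9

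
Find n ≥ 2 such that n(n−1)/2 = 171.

n(n−1)/2 = 171 ⇒ n(n−1) = 342. Since 19·18 = 342, n = 19.

19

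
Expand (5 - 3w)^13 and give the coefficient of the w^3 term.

-75410156250

The general term is C(13,j)·(5)^j·(-3w)^(13-j); the w^3 term has j = 10.
C(13,10) = 286.
Coefficient = C(13,10) · 5^10 · (-3)^3 = 286 · 9765625 · (-27) = -75410156250.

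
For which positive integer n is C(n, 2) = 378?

28

n(n−1)/2 = 378 ⇒ n(n−1) = 756. Since 28·27 = 756, n = 28.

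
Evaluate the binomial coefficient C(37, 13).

C(37,13) = (37·36·35·34·33·32·31·30·29·28·27·26·25) / 13! = 22183557976419840000 / 6227020800 = 3562467300.

3562467300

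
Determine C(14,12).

91

C(14,12) = C(14,2) by symmetry.
C(14,2) = (14·13) / 2! = 182 / 2 = 91.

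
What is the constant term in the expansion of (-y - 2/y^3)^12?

1760

General term: C(12,j)·(-y)^j·(-2/y^3)^(12-j), with y-exponent 1j − 3(12−j) = 4j − 36.
Set 4j − 36 = 0: j = 9.
C(12,9) = 220; (-1)^9 = -1; (-2)^3 = -8.
Coefficient = 220 · (-1) · (-8) = 1760.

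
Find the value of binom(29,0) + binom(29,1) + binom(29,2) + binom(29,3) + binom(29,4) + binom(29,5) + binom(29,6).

1 + 29 + 406 + 3654 + 23751 + 118755 + 475020 = 621616.

621616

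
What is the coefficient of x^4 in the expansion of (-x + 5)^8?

43750

The general term is C(8,j)·(-x)^j·(5)^(8-j); the x^4 term has j = 4.
C(8,4) = 70.
Coefficient = C(8,4) · 5^4 = 70 · 625 = 43750.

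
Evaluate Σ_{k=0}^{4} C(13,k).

1 + 13 + 78 + 286 + 715 = 1093.

1093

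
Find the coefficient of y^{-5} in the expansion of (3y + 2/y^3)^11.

General term: C(11,j)·(3y)^j·(2/y^3)^(11-j), with y-exponent 1j − 3(11−j) = 4j − 33.
Set 4j − 33 = -5: j = 7.
C(11,7) = 330; 3^7 = 2187; 2^4 = 16.
Coefficient = 330 · 2187 · 16 = 11547360.

11547360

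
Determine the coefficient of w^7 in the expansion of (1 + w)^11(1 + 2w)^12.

Coefficient of w^7 = Σ_{j} C(11,j)·1^j·C(12,7-j)·2^(7-j) for j from 0 to 7.
= 101376 + 650496 + 1393920 + 1306800 + 580800 + 121968 + 11088 + 330 = 4166778.

4166778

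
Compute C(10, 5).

C(10,5) = (10·9·8·7·6) / 5! = 30240 / 120 = 252.

252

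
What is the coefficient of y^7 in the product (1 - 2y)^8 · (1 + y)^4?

Coefficient of y^7 = Σ_{j} C(8,j)·(-2)^j·C(4,7-j)·1^(7-j) for j from 3 to 7.
= (-448) + 4480 + (-10752) + 7168 + (-1024) = -576.

-576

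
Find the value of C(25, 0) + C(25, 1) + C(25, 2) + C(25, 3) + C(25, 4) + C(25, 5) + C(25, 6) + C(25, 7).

726206

1 + 25 + 300 + 2300 + 12650 + 53130 + 177100 + 480700 = 726206.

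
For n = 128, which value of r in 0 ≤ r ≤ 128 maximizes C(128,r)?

64

C(128,r) is maximized at r = 128/2 = 64.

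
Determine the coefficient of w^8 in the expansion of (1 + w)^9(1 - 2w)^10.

Coefficient of w^8 = Σ_{j} C(9,j)·1^j·C(10,8-j)·(-2)^(8-j) for j from 0 to 8.
= 11520 + (-138240) + 483840 + (-677376) + 423360 + (-120960) + 15120 + (-720) + 9 = -3447.

-3447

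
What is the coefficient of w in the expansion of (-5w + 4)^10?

-13107200

The general term is C(10,j)·(-5w)^j·(4)^(10-j); the w^1 term has j = 1.
C(10,1) = 10.
Coefficient = C(10,1) · (-5)^1 · 4^9 = 10 · (-5) · 262144 = -13107200.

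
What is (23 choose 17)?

100947

C(23,17) = C(23,6) by symmetry.
C(23,6) = (23·22·21·20·19·18) / 6! = 72681840 / 720 = 100947.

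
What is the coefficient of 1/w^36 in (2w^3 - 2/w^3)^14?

General term: C(14,j)·(2w^3)^j·(-2/w^3)^(14-j), with w-exponent 3j − 3(14−j) = 6j − 42.
Set 6j − 42 = -36: j = 1.
C(14,1) = 14; 2^1 = 2; (-2)^13 = -8192.
Coefficient = 14 · 2 · (-8192) = -229376.

-229376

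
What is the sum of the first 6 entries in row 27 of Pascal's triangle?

1 + 27 + 351 + 2925 + 17550 + 80730 = 101584.

101584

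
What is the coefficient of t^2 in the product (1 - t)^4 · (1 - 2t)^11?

314

Coefficient of t^2 = Σ_{j} C(4,j)·(-1)^j·C(11,2-j)·(-2)^(2-j) for j from 0 to 2.
= 220 + 88 + 6 = 314.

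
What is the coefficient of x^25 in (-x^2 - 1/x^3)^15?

General term: C(15,j)·(-x^2)^j·(-1/x^3)^(15-j), with x-exponent 2j − 3(15−j) = 5j − 45.
Set 5j − 45 = 25: j = 14.
C(15,14) = 15; (-1)^14 = 1; (-1)^1 = -1.
Coefficient = 15 · 1 · (-1) = -15.

-15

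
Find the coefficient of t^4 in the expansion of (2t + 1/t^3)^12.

67584

General term: C(12,j)·(2t)^j·(1/t^3)^(12-j), with t-exponent 1j − 3(12−j) = 4j − 36.
Set 4j − 36 = 4: j = 10.
C(12,10) = 66; 2^10 = 1024; 1^2 = 1.
Coefficient = 66 · 1024 · 1 = 67584.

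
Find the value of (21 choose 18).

C(21,18) = C(21,3) by symmetry.
C(21,3) = (21·20·19) / 3! = 7980 / 6 = 1330.

1330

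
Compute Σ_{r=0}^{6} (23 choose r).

1 + 23 + 253 + 1771 + 8855 + 33649 + 100947 = 145499.

145499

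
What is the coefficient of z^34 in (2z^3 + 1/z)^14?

372736

General term: C(14,j)·(2z^3)^j·(1/z)^(14-j), with z-exponent 3j − 1(14−j) = 4j − 14.
Set 4j − 14 = 34: j = 12.
C(14,12) = 91; 2^12 = 4096; 1^2 = 1.
Coefficient = 91 · 4096 · 1 = 372736.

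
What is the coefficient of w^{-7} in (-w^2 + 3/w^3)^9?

General term: C(9,j)·(-w^2)^j·(3/w^3)^(9-j), with w-exponent 2j − 3(9−j) = 5j − 27.
Set 5j − 27 = -7: j = 4.
C(9,4) = 126; (-1)^4 = 1; 3^5 = 243.
Coefficient = 126 · 1 · 243 = 30618.

30618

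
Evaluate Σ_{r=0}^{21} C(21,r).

The entries of row 21 sum to 2^21 = 2097152.

2097152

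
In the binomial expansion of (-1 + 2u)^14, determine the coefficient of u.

The general term is C(14,j)·(-1)^j·(2u)^(14-j); the u^1 term has j = 13.
C(14,13) = 14.
Coefficient = C(14,13) · (-1)^13 · 2^1 = 14 · (-1) · 2 = -28.

-28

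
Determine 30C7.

C(30,7) = (30·29·28·27·26·25·24) / 7! = 10260432000 / 5040 = 2035800.

2035800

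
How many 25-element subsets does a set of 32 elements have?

3365856

C(32,25) = C(32,7) by symmetry.
C(32,7) = (32·31·30·29·28·27·26) / 7! = 16963914240 / 5040 = 3365856.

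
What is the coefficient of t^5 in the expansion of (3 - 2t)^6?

-576

The general term is C(6,j)·(3)^j·(-2t)^(6-j); the t^5 term has j = 1.
C(6,1) = 6.
Coefficient = C(6,1) · 3^1 · (-2)^5 = 6 · 3 · (-32) = -576.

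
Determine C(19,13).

27132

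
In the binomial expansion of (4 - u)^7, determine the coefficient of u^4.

The general term is C(7,j)·(4)^j·(-u)^(7-j); the u^4 term has j = 3.
C(7,3) = 35.
Coefficient = C(7,3) · 4^3 = 35 · 64 = 2240.

2240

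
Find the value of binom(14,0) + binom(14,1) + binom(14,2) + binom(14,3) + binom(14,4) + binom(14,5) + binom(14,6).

6476

1 + 14 + 91 + 364 + 1001 + 2002 + 3003 = 6476.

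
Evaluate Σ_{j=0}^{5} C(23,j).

44552

1 + 23 + 253 + 1771 + 8855 + 33649 = 44552.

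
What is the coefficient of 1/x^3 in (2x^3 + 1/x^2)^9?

672

General term: C(9,j)·(2x^3)^j·(1/x^2)^(9-j), with x-exponent 3j − 2(9−j) = 5j − 18.
Set 5j − 18 = -3: j = 3.
C(9,3) = 84; 2^3 = 8; 1^6 = 1.
Coefficient = 84 · 8 · 1 = 672.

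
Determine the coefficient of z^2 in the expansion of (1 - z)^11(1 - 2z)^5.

Coefficient of z^2 = Σ_{j} C(11,j)·(-1)^j·C(5,2-j)·(-2)^(2-j) for j from 0 to 2.
= 40 + 110 + 55 = 205.

205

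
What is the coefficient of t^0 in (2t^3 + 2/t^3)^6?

1280

General term: C(6,j)·(2t^3)^j·(2/t^3)^(6-j), with t-exponent 3j − 3(6−j) = 6j − 18.
Set 6j − 18 = 0: j = 3.
C(6,3) = 20; 2^3 = 8; 2^3 = 8.
Coefficient = 20 · 8 · 8 = 1280.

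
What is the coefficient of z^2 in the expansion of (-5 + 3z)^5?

-11250

The general term is C(5,j)·(-5)^j·(3z)^(5-j); the z^2 term has j = 3.
C(5,3) = 10.
Coefficient = C(5,3) · (-5)^3 · 3^2 = 10 · (-125) · 9 = -11250.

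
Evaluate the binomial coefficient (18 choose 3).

816

C(18,3) = (18·17·16) / 3! = 4896 / 6 = 816.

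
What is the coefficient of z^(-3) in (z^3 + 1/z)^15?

455

General term: C(15,j)·(z^3)^j·(1/z)^(15-j), with z-exponent 3j − 1(15−j) = 4j − 15.
Set 4j − 15 = -3: j = 3.
C(15,3) = 455; 1^3 = 1; 1^12 = 1.
Coefficient = 455 · 1 · 1 = 455.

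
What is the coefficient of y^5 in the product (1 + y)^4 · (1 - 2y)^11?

Coefficient of y^5 = Σ_{j} C(4,j)·1^j·C(11,5-j)·(-2)^(5-j) for j from 0 to 4.
= (-14784) + 21120 + (-7920) + 880 + (-22) = -726.

-726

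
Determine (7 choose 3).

C(7,3) = (7·6·5) / 3! = 210 / 6 = 35.

35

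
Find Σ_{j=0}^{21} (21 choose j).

Setting x = 1 in (1+x)^21 gives Σ C(21,j) = 2^21 = 2097152.

2097152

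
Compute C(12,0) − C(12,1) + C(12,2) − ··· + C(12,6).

The partial alternating sum Σ_{k=0}^{6} (−1)^k C(12,k) = (−1)^6 C(11,6) = 462.

462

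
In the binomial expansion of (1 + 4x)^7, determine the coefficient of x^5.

21504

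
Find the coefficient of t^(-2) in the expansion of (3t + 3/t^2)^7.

76545

General term: C(7,j)·(3t)^j·(3/t^2)^(7-j), with t-exponent 1j − 2(7−j) = 3j − 14.
Set 3j − 14 = -2: j = 4.
C(7,4) = 35; 3^4 = 81; 3^3 = 27.
Coefficient = 35 · 81 · 27 = 76545.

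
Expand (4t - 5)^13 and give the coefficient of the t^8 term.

The general term is C(13,j)·(4t)^j·(-5)^(13-j); the t^8 term has j = 8.
C(13,8) = 1287.
Coefficient = C(13,8) · 4^8 · (-5)^5 = 1287 · 65536 · (-3125) = -263577600000.

-263577600000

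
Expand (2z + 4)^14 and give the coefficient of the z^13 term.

458752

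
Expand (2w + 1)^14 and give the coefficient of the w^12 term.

The general term is C(14,j)·(2w)^j·(1)^(14-j); the w^12 term has j = 12.
C(14,12) = 91.
Coefficient = C(14,12) · 2^12 = 91 · 4096 = 372736.

372736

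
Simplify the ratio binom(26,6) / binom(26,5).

C(n,k+1)/C(n,k) = (n−k)/(k+1) = (26−5)/(5+1) = 21/6 = 7/2.

7/2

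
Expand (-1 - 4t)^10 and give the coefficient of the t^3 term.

7680

The general term is C(10,j)·(-1)^j·(-4t)^(10-j); the t^3 term has j = 7.
C(10,7) = 120.
Coefficient = C(10,7) · (-1)^7 · (-4)^3 = 120 · (-1) · (-64) = 7680.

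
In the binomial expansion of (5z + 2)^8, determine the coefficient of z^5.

The general term is C(8,j)·(5z)^j·(2)^(8-j); the z^5 term has j = 5.
C(8,5) = 56.
Coefficient = C(8,5) · 5^5 · 2^3 = 56 · 3125 · 8 = 1400000.

1400000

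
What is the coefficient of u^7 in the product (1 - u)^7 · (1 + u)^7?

0

Coefficient of u^7 = Σ_{j} C(7,j)·(-1)^j·C(7,7-j)·1^(7-j) for j from 0 to 7.
= 1 + (-49) + 441 + (-1225) + 1225 + (-441) + 49 + (-1) = 0.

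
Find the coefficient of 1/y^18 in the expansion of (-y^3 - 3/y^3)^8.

17496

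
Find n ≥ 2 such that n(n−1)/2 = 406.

29

n(n−1)/2 = 406 ⇒ n(n−1) = 812. Since 29·28 = 812, n = 29.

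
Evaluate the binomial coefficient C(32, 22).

64512240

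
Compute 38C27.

1203322288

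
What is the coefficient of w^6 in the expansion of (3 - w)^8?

252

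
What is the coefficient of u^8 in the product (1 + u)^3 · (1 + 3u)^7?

26973

Coefficient of u^8 = Σ_{j} C(3,j)·1^j·C(7,8-j)·3^(8-j) for j from 1 to 3.
= 6561 + 15309 + 5103 = 26973.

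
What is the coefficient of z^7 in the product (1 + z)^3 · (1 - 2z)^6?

Coefficient of z^7 = Σ_{j} C(3,j)·1^j·C(6,7-j)·(-2)^(7-j) for j from 1 to 3.
= 192 + (-576) + 240 = -144.

-144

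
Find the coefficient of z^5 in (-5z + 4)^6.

-75000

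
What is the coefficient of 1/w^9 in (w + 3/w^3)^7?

2835

General term: C(7,j)·(w)^j·(3/w^3)^(7-j), with w-exponent 1j − 3(7−j) = 4j − 21.
Set 4j − 21 = -9: j = 3.
C(7,3) = 35; 1^3 = 1; 3^4 = 81.
Coefficient = 35 · 1 · 81 = 2835.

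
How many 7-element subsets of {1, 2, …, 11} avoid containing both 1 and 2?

204

All 7-subsets: C(11,7) = 330. Those containing both fixed elements: C(9,5) = 126.
330 − 126 = 204.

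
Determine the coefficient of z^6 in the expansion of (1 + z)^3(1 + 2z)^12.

Coefficient of z^6 = Σ_{j} C(3,j)·1^j·C(12,6-j)·2^(6-j) for j from 0 to 3.
= 59136 + 76032 + 23760 + 1760 = 160688.

160688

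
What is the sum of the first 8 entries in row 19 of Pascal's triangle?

94184

1 + 19 + 171 + 969 + 3876 + 11628 + 27132 + 50388 = 94184.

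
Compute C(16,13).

C(16,13) = C(16,3) by symmetry.
C(16,3) = (16·15·14) / 3! = 3360 / 6 = 560.

560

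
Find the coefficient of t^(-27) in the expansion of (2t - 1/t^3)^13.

General term: C(13,j)·(2t)^j·(-1/t^3)^(13-j), with t-exponent 1j − 3(13−j) = 4j − 39.
Set 4j − 39 = -27: j = 3.
C(13,3) = 286; 2^3 = 8; (-1)^10 = 1.
Coefficient = 286 · 8 · 1 = 2288.

2288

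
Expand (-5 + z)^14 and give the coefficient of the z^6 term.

The general term is C(14,j)·(-5)^j·(z)^(14-j); the z^6 term has j = 8.
C(14,8) = 3003.
Coefficient = C(14,8) · (-5)^8 = 3003 · 390625 = 1173046875.

1173046875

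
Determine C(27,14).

20058300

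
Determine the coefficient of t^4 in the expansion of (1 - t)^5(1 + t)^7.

Coefficient of t^4 = Σ_{j} C(5,j)·(-1)^j·C(7,4-j)·1^(4-j) for j from 0 to 4.
= 35 + (-175) + 210 + (-70) + 5 = 5.

5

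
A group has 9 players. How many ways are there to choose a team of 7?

36

This is C(9,7) = 36.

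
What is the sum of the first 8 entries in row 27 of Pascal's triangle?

1 + 27 + 351 + 2925 + 17550 + 80730 + 296010 + 888030 = 1285624.

1285624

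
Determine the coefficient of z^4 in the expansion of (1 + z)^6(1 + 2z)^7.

Coefficient of z^4 = Σ_{j} C(6,j)·1^j·C(7,4-j)·2^(4-j) for j from 0 to 4.
= 560 + 1680 + 1260 + 280 + 15 = 3795.

3795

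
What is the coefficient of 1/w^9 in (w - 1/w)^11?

11

General term: C(11,j)·(w)^j·(-1/w)^(11-j), with w-exponent 1j − 1(11−j) = 2j − 11.
Set 2j − 11 = -9: j = 1.
C(11,1) = 11; 1^1 = 1; (-1)^10 = 1.
Coefficient = 11 · 1 · 1 = 11.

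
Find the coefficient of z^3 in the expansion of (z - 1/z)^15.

General term: C(15,j)·(z)^j·(-1/z)^(15-j), with z-exponent 1j − 1(15−j) = 2j − 15.
Set 2j − 15 = 3: j = 9.
C(15,9) = 5005; 1^9 = 1; (-1)^6 = 1.
Coefficient = 5005 · 1 · 1 = 5005.

5005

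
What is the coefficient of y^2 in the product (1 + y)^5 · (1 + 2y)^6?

Coefficient of y^2 = Σ_{j} C(5,j)·1^j·C(6,2-j)·2^(2-j) for j from 0 to 2.
= 60 + 60 + 10 = 130.

130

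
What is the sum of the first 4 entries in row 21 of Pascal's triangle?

1562

1 + 21 + 210 + 1330 = 1562.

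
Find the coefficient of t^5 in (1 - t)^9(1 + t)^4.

9

Coefficient of t^5 = Σ_{j} C(9,j)·(-1)^j·C(4,5-j)·1^(5-j) for j from 1 to 5.
= (-9) + 144 + (-504) + 504 + (-126) = 9.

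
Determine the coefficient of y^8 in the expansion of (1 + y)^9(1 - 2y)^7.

Coefficient of y^8 = Σ_{j} C(9,j)·1^j·C(7,8-j)·(-2)^(8-j) for j from 1 to 8.
= (-1152) + 16128 + (-56448) + 70560 + (-35280) + 7056 + (-504) + 9 = 369.

369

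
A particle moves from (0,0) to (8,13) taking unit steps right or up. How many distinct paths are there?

Each path is a sequence of 21 steps with 8 rights: C(21,8) = 203490.

203490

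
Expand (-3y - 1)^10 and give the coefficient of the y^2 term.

405

The general term is C(10,j)·(-3y)^j·(-1)^(10-j); the y^2 term has j = 2.
C(10,2) = 45.
Coefficient = C(10,2) · (-3)^2 = 45 · 9 = 405.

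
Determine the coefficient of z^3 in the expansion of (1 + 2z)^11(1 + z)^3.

Coefficient of z^3 = Σ_{j} C(11,j)·2^j·C(3,3-j)·1^(3-j) for j from 0 to 3.
= 1 + 66 + 660 + 1320 = 2047.

2047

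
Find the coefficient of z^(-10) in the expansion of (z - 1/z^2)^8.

28

General term: C(8,j)·(z)^j·(-1/z^2)^(8-j), with z-exponent 1j − 2(8−j) = 3j − 16.
Set 3j − 16 = -10: j = 2.
C(8,2) = 28; 1^2 = 1; (-1)^6 = 1.
Coefficient = 28 · 1 · 1 = 28.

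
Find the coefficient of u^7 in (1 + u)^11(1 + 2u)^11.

2599542

Coefficient of u^7 = Σ_{j} C(11,j)·1^j·C(11,7-j)·2^(7-j) for j from 0 to 7.
= 42240 + 325248 + 813120 + 871200 + 435600 + 101640 + 10164 + 330 = 2599542.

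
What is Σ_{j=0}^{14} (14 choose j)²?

By Vandermonde's identity, Σ C(14,j)² = C(28,14) = 40116600.

40116600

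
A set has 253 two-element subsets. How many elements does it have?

n(n−1)/2 = 253 ⇒ n(n−1) = 506. Since 23·22 = 506, n = 23.

23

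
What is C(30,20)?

30045015

C(30,20) = C(30,10) by symmetry.
C(30,10) = (30·29·28·27·26·25·24·23·22·21) / 10! = 109027350432000 / 3628800 = 30045015.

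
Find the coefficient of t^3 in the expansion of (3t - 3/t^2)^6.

General term: C(6,j)·(3t)^j·(-3/t^2)^(6-j), with t-exponent 1j − 2(6−j) = 3j − 12.
Set 3j − 12 = 3: j = 5.
C(6,5) = 6; 3^5 = 243; (-3)^1 = -3.
Coefficient = 6 · 243 · (-3) = -4374.

-4374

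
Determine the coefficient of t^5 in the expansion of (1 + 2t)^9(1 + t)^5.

22363

Coefficient of t^5 = Σ_{j} C(9,j)·2^j·C(5,5-j)·1^(5-j) for j from 0 to 5.
= 1 + 90 + 1440 + 6720 + 10080 + 4032 = 22363.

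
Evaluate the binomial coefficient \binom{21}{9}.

293930

C(21,9) = (21·20·19·18·17·16·15·14·13) / 9! = 106661318400 / 362880 = 293930.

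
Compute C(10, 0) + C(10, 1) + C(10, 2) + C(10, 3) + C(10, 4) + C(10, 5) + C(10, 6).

848

1 + 10 + 45 + 120 + 210 + 252 + 210 = 848.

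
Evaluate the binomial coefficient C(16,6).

8008

C(16,6) = (16·15·14·13·12·11) / 6! = 5765760 / 720 = 8008.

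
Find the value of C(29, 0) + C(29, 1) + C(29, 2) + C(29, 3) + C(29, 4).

27841

1 + 29 + 406 + 3654 + 23751 = 27841.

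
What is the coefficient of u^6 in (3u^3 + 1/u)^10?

17010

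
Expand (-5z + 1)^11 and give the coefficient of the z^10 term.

107421875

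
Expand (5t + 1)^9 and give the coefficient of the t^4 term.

78750

The general term is C(9,j)·(5t)^j·(1)^(9-j); the t^4 term has j = 4.
C(9,4) = 126.
Coefficient = C(9,4) · 5^4 = 126 · 625 = 78750.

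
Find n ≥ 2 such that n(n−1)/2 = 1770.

n(n−1)/2 = 1770 ⇒ n(n−1) = 3540. Since 60·59 = 3540, n = 60.

60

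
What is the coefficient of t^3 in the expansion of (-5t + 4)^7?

-1120000

The general term is C(7,j)·(-5t)^j·(4)^(7-j); the t^3 term has j = 3.
C(7,3) = 35.
Coefficient = C(7,3) · (-5)^3 · 4^4 = 35 · (-125) · 256 = -1120000.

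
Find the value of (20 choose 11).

167960

C(20,11) = C(20,9) by symmetry.
C(20,9) = (20·19·18·17·16·15·14·13·12) / 9! = 60949324800 / 362880 = 167960.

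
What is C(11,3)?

C(11,3) = (11·10·9) / 3! = 990 / 6 = 165.

165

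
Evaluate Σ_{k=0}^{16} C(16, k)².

By Vandermonde's identity, Σ C(16,k)² = C(32,16) = 601080390.

601080390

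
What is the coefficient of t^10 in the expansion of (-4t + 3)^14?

The general term is C(14,j)·(-4t)^j·(3)^(14-j); the t^10 term has j = 10.
C(14,10) = 1001.
Coefficient = C(14,10) · (-4)^10 · 3^4 = 1001 · 1048576 · 81 = 85019590656.

85019590656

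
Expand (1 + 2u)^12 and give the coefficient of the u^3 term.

1760

The general term is C(12,j)·(1)^j·(2u)^(12-j); the u^3 term has j = 9.
C(12,9) = 220.
Coefficient = C(12,9) · 2^3 = 220 · 8 = 1760.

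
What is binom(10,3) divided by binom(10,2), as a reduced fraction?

C(n,k+1)/C(n,k) = (n−k)/(k+1) = (10−2)/(2+1) = 8/3.

8/3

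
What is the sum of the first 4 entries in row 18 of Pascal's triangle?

1 + 18 + 153 + 816 = 988.

988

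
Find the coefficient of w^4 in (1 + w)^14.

The general term is C(14,j)·(1)^j·(w)^(14-j); the w^4 term has j = 10.
C(14,10) = 1001.
Coefficient = C(14,10) = 1001.

1001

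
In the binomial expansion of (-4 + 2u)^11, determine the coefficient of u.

The general term is C(11,j)·(-4)^j·(2u)^(11-j); the u^1 term has j = 10.
C(11,10) = 11.
Coefficient = C(11,10) · (-4)^10 · 2^1 = 11 · 1048576 · 2 = 23068672.

23068672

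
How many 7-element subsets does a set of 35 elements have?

6724520

C(35,7) = (35·34·33·32·31·30·29) / 7! = 33891580800 / 5040 = 6724520.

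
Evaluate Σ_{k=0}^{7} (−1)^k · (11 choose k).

The partial alternating sum Σ_{k=0}^{7} (−1)^k C(11,k) = (−1)^7 C(10,7) = -120.

-120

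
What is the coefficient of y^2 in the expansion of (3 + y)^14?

48361131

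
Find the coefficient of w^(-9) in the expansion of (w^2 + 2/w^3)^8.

General term: C(8,j)·(w^2)^j·(2/w^3)^(8-j), with w-exponent 2j − 3(8−j) = 5j − 24.
Set 5j − 24 = -9: j = 3.
C(8,3) = 56; 1^3 = 1; 2^5 = 32.
Coefficient = 56 · 1 · 32 = 1792.

1792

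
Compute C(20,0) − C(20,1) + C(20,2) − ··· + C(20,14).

11628

The partial alternating sum Σ_{k=0}^{14} (−1)^k C(20,k) = (−1)^14 C(19,14) = 11628.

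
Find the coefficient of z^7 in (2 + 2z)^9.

The general term is C(9,j)·(2)^j·(2z)^(9-j); the z^7 term has j = 2.
C(9,2) = 36.
Coefficient = C(9,2) · 2^2 · 2^7 = 36 · 4 · 128 = 18432.

18432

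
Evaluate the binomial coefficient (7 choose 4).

35

C(7,4) = C(7,3) by symmetry.
C(7,3) = (7·6·5) / 3! = 210 / 6 = 35.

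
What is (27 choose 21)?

296010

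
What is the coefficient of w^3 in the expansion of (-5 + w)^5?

250

The general term is C(5,j)·(-5)^j·(w)^(5-j); the w^3 term has j = 2.
C(5,2) = 10.
Coefficient = C(5,2) · (-5)^2 = 10 · 25 = 250.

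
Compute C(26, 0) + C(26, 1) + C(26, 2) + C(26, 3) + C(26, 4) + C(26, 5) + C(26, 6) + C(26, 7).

971712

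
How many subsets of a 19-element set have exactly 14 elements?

11628

Choose the 14 positions: C(19,14) = 11628.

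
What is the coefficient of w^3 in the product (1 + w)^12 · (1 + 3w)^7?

4819

Coefficient of w^3 = Σ_{j} C(12,j)·1^j·C(7,3-j)·3^(3-j) for j from 0 to 3.
= 945 + 2268 + 1386 + 220 = 4819.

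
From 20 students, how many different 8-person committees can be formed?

This is C(20,8) = 125970.

125970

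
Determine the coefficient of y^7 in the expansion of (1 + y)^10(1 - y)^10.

0

Coefficient of y^7 = Σ_{j} C(10,j)·1^j·C(10,7-j)·(-1)^(7-j) for j from 0 to 7.
= (-120) + 2100 + (-11340) + 25200 + (-25200) + 11340 + (-2100) + 120 = 0.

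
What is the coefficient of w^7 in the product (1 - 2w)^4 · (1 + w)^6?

Coefficient of w^7 = Σ_{j} C(4,j)·(-2)^j·C(6,7-j)·1^(7-j) for j from 1 to 4.
= (-8) + 144 + (-480) + 320 = -24.

-24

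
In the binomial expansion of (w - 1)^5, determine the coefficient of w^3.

10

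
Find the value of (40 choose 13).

12033222880

C(40,13) = (40·39·38·37·36·35·34·33·32·31·30·29·28) / 13! = 74931129164795904000 / 6227020800 = 12033222880.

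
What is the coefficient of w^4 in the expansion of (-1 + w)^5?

-5

The general term is C(5,j)·(-1)^j·(w)^(5-j); the w^4 term has j = 1.
C(5,1) = 5.
Coefficient = C(5,1) · (-1)^1 = 5 · (-1) = -5.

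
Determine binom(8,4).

70

C(8,4) = (8·7·6·5) / 4! = 1680 / 24 = 70.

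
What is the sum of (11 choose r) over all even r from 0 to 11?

Even-r terms of row 11 sum to 2^10 = 1024.

1024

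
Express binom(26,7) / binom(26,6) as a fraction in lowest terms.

20/7

C(n,k+1)/C(n,k) = (n−k)/(k+1) = (26−6)/(6+1) = 20/7.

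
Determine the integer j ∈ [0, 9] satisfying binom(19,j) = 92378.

C(19,j) increases on 0 ≤ j ≤ 9. C(19,8) = 75582 and C(19,9) = 92378, so j = 9.

9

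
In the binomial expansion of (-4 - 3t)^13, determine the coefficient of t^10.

-1080832896

The general term is C(13,j)·(-4)^j·(-3t)^(13-j); the t^10 term has j = 3.
C(13,3) = 286.
Coefficient = C(13,3) · (-4)^3 · (-3)^10 = 286 · (-64) · 59049 = -1080832896.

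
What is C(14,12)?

91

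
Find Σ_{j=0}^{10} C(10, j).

Setting x = 1 in (1+x)^10 gives Σ C(10,j) = 2^10 = 1024.

1024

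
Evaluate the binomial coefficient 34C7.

C(34,7) = (34·33·32·31·30·29·28) / 7! = 27113264640 / 5040 = 5379616.

5379616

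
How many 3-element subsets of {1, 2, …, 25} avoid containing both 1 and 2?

All 3-subsets: C(25,3) = 2300. Those containing both fixed elements: C(23,1) = 23.
2300 − 23 = 2277.

2277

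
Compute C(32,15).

565722720

C(32,15) = (32·31·30·29·28·27·26·25·24·23·22·21·20·19·18) / 15! = 739781100339240960000 / 1307674368000 = 565722720.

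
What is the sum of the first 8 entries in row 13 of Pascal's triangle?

5812

1 + 13 + 78 + 286 + 715 + 1287 + 1716 + 1716 = 5812.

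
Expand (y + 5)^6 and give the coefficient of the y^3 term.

2500

The general term is C(6,j)·(y)^j·(5)^(6-j); the y^3 term has j = 3.
C(6,3) = 20.
Coefficient = C(6,3) · 5^3 = 20 · 125 = 2500.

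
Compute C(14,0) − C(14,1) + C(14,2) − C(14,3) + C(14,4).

715

The partial alternating sum Σ_{k=0}^{4} (−1)^k C(14,k) = (−1)^4 C(13,4) = 715.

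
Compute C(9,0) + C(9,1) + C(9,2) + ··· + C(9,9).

512

The entries of row 9 sum to 2^9 = 512.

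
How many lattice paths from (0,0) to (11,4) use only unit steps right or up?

1365

Each path is a sequence of 15 steps with 11 rights: C(15,11) = 1365.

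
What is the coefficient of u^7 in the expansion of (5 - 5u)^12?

-193359375000

The general term is C(12,j)·(5)^j·(-5u)^(12-j); the u^7 term has j = 5.
C(12,5) = 792.
Coefficient = C(12,5) · 5^5 · (-5)^7 = 792 · 3125 · (-78125) = -193359375000.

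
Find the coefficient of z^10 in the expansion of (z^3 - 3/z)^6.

135

General term: C(6,j)·(z^3)^j·(-3/z)^(6-j), with z-exponent 3j − 1(6−j) = 4j − 6.
Set 4j − 6 = 10: j = 4.
C(6,4) = 15; 1^4 = 1; (-3)^2 = 9.
Coefficient = 15 · 1 · 9 = 135.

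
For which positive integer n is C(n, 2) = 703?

38

n(n−1)/2 = 703 ⇒ n(n−1) = 1406. Since 38·37 = 1406, n = 38.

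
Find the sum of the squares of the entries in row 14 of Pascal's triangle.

By Vandermonde's identity, Σ C(14,j)² = C(28,14) = 40116600.

40116600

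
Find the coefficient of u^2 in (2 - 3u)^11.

253440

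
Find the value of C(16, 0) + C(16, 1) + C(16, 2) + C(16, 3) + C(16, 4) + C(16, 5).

1 + 16 + 120 + 560 + 1820 + 4368 = 6885.

6885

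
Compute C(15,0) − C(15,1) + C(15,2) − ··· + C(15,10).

1001

The partial alternating sum Σ_{k=0}^{10} (−1)^k C(15,k) = (−1)^10 C(14,10) = 1001.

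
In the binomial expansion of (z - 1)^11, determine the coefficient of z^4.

-330

The general term is C(11,j)·(z)^j·(-1)^(11-j); the z^4 term has j = 4.
C(11,4) = 330.
Coefficient = C(11,4) · (-1)^7 = 330 · (-1) = -330.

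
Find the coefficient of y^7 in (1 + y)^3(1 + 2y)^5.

176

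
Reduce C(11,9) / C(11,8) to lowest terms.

1/3

C(n,k+1)/C(n,k) = (n−k)/(k+1) = (11−8)/(8+1) = 3/9 = 1/3.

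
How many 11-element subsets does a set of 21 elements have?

C(21,11) = C(21,10) by symmetry.
C(21,10) = (21·20·19·18·17·16·15·14·13·12) / 10! = 1279935820800 / 3628800 = 352716.

352716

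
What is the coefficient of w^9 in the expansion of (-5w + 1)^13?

The general term is C(13,j)·(-5w)^j·(1)^(13-j); the w^9 term has j = 9.
C(13,9) = 715.
Coefficient = C(13,9) · (-5)^9 = 715 · (-1953125) = -1396484375.

-1396484375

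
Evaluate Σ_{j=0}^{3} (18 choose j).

988

1 + 18 + 153 + 816 = 988.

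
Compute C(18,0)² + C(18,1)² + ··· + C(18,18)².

By Vandermonde's identity, Σ C(18,j)² = C(36,18) = 9075135300.

9075135300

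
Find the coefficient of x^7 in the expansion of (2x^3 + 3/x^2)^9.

326592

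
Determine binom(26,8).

C(26,8) = (26·25·24·23·22·21·20·19) / 8! = 62990928000 / 40320 = 1562275.

1562275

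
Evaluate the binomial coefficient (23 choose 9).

C(23,9) = (23·22·21·20·19·18·17·16·15) / 9! = 296541907200 / 362880 = 817190.

817190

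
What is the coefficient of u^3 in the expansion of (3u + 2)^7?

The general term is C(7,j)·(3u)^j·(2)^(7-j); the u^3 term has j = 3.
C(7,3) = 35.
Coefficient = C(7,3) · 3^3 · 2^4 = 35 · 27 · 16 = 15120.

15120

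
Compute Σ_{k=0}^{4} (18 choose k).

1 + 18 + 153 + 816 + 3060 = 4048.

4048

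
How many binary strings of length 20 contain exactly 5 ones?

Choose the 5 positions: C(20,5) = 15504.

15504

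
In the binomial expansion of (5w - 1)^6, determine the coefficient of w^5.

The general term is C(6,j)·(5w)^j·(-1)^(6-j); the w^5 term has j = 5.
C(6,5) = 6.
Coefficient = C(6,5) · 5^5 · (-1)^1 = 6 · 3125 · (-1) = -18750.

-18750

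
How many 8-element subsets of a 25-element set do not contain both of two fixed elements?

980628

All 8-subsets: C(25,8) = 1081575. Those containing both fixed elements: C(23,6) = 100947.
1081575 − 100947 = 980628.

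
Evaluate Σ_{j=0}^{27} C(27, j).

Setting x = 1 in (1+x)^27 gives Σ C(27,j) = 2^27 = 134217728.

134217728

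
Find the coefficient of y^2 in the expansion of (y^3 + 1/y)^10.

General term: C(10,j)·(y^3)^j·(1/y)^(10-j), with y-exponent 3j − 1(10−j) = 4j − 10.
Set 4j − 10 = 2: j = 3.
C(10,3) = 120; 1^3 = 1; 1^7 = 1.
Coefficient = 120 · 1 · 1 = 120.

120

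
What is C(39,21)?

62359143990

C(39,21) = C(39,18) by symmetry.
C(39,18) = (39·38·37·36·35·34·33·32·31·30·29·28·27·26·25·24·23·22) / 18! = 399246543793282239774720000 / 6402373705728000 = 62359143990.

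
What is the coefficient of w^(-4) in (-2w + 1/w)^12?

7920

General term: C(12,j)·(-2w)^j·(1/w)^(12-j), with w-exponent 1j − 1(12−j) = 2j − 12.
Set 2j − 12 = -4: j = 4.
C(12,4) = 495; (-2)^4 = 16; 1^8 = 1.
Coefficient = 495 · 16 · 1 = 7920.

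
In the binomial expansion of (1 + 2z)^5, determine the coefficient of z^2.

40

The general term is C(5,j)·(1)^j·(2z)^(5-j); the z^2 term has j = 3.
C(5,3) = 10.
Coefficient = C(5,3) · 2^2 = 10 · 4 = 40.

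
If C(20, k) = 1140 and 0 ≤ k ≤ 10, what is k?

3

C(20,k) increases on 0 ≤ k ≤ 10. C(20,2) = 190 and C(20,3) = 1140, so k = 3.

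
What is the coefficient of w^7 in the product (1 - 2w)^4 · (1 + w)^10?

Coefficient of w^7 = Σ_{j} C(4,j)·(-2)^j·C(10,7-j)·1^(7-j) for j from 0 to 4.
= 120 + (-1680) + 6048 + (-6720) + 1920 = -312.

-312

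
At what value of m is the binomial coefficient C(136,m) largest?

C(136,m) is maximized at m = 136/2 = 68.

68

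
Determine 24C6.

C(24,6) = (24·23·22·21·20·19) / 6! = 96909120 / 720 = 134596.

134596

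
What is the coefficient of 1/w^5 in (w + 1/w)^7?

General term: C(7,j)·(w)^j·(1/w)^(7-j), with w-exponent 1j − 1(7−j) = 2j − 7.
Set 2j − 7 = -5: j = 1.
C(7,1) = 7; 1^1 = 1; 1^6 = 1.
Coefficient = 7 · 1 · 1 = 7.

7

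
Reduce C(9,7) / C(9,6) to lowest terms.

C(n,k+1)/C(n,k) = (n−k)/(k+1) = (9−6)/(6+1) = 3/7.

3/7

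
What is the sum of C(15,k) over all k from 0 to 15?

The entries of row 15 sum to 2^15 = 32768.

32768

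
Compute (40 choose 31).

273438880

C(40,31) = C(40,9) by symmetry.
C(40,9) = (40·39·38·37·36·35·34·33·32) / 9! = 99225500774400 / 362880 = 273438880.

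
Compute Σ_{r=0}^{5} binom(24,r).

1 + 24 + 276 + 2024 + 10626 + 42504 = 55455.

55455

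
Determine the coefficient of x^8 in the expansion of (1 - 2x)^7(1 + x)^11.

2145

Coefficient of x^8 = Σ_{j} C(7,j)·(-2)^j·C(11,8-j)·1^(8-j) for j from 0 to 7.
= 165 + (-4620) + 38808 + (-129360) + 184800 + (-110880) + 24640 + (-1408) = 2145.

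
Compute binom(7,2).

C(7,2) = (7·6) / 2! = 42 / 2 = 21.

21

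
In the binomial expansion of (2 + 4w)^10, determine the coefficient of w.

20480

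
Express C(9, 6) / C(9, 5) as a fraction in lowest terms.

C(n,k+1)/C(n,k) = (n−k)/(k+1) = (9−5)/(5+1) = 4/6 = 2/3.

2/3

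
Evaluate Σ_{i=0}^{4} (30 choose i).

1 + 30 + 435 + 4060 + 27405 = 31931.

31931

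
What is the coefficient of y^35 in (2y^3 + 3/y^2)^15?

7741440

General term: C(15,j)·(2y^3)^j·(3/y^2)^(15-j), with y-exponent 3j − 2(15−j) = 5j − 30.
Set 5j − 30 = 35: j = 13.
C(15,13) = 105; 2^13 = 8192; 3^2 = 9.
Coefficient = 105 · 8192 · 9 = 7741440.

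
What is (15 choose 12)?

455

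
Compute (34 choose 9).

52451256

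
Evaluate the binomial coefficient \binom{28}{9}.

6906900

C(28,9) = (28·27·26·25·24·23·22·21·20) / 9! = 2506375872000 / 362880 = 6906900.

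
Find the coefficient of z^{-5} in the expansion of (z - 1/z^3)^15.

-3003

General term: C(15,j)·(z)^j·(-1/z^3)^(15-j), with z-exponent 1j − 3(15−j) = 4j − 45.
Set 4j − 45 = -5: j = 10.
C(15,10) = 3003; 1^10 = 1; (-1)^5 = -1.
Coefficient = 3003 · 1 · (-1) = -3003.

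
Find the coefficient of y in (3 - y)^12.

The general term is C(12,j)·(3)^j·(-y)^(12-j); the y^1 term has j = 11.
C(12,11) = 12.
Coefficient = C(12,11) · 3^11 · (-1)^1 = 12 · 177147 · (-1) = -2125764.

-2125764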